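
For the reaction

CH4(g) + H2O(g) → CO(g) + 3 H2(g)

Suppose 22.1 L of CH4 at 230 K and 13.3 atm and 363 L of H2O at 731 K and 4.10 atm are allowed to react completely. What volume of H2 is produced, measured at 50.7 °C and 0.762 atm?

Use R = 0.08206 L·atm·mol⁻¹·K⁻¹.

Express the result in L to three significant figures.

1630 L

n(CH4) = PV/RT = (13.3 × 22.1) / (0.08206 × 230) = 15.57 mol
n(H2O) = PV/RT = (4.10 × 363) / (0.08206 × 731) = 24.81 mol
For 15.57 mol CH4, stoichiometry requires (1/1) × 15.57 = 15.57 mol H2O; 24.81 mol is available, so CH4 is limiting.
n(H2) = (3/1) × 15.57 = 46.71 mol
V(H2) = nRT/P = 46.71 × 0.08206 × 323.85 / 0.762 = 1629 L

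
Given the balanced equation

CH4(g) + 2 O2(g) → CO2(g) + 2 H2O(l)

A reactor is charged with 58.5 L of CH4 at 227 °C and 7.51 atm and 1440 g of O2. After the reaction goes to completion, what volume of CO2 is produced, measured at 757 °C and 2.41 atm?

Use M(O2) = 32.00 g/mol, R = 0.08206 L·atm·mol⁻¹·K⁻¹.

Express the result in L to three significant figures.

n(CH4) = PV/RT = (7.51 × 58.5) / (0.08206 × 500.15) = 10.70 mol
n(O2) = 1440 / 32.00 = 45.00 mol
For 10.70 mol CH4, stoichiometry requires (2/1) × 10.70 = 21.40 mol O2; 45.00 mol is available, so CH4 is limiting.
n(CO2) = (1/1) × 10.70 = 10.70 mol
V(CO2) = nRT/P = 10.70 × 0.08206 × 1030.15 / 2.41 = 375.3 L

375 L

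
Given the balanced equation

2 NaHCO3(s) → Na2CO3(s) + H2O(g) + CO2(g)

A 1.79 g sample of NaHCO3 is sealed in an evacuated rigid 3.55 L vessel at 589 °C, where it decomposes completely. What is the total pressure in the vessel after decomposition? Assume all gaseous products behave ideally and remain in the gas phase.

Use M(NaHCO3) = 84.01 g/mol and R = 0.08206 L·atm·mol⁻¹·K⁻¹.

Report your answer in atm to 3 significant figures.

0.425 atm

n(NaHCO3) = 1.79 / 84.01 = 0.02131 mol
n(gas produced) = (2/2) × 0.02131 = 0.02131 mol
P = nRT/V = 0.02131 × 0.08206 × 862.15 / 3.55 = 0.4247 atm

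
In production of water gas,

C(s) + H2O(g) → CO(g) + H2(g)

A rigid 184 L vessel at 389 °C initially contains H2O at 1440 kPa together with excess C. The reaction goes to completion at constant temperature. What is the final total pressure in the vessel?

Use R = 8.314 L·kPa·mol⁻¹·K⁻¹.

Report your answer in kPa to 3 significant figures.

Since T and V are fixed, P_final/P_initial = n_final/n_initial = 2/1.
P_final = (2/1) × 1440 = 2880 kPa

2880 kPa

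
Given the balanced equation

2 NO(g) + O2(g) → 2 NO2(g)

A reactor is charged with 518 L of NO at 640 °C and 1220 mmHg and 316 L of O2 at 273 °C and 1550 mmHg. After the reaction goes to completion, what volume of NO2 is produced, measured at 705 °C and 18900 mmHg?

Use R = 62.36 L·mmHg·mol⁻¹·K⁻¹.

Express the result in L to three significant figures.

n(NO) = PV/RT = (1220 × 518) / (62.36 × 913.15) = 11.10 mol
n(O2) = PV/RT = (1550 × 316) / (62.36 × 546.15) = 14.38 mol
For 11.10 mol NO, stoichiometry requires (1/2) × 11.10 = 5.550 mol O2; 14.38 mol is available, so NO is limiting.
n(NO2) = (2/2) × 11.10 = 11.10 mol
V(NO2) = nRT/P = 11.10 × 62.36 × 978.15 / 18900 = 35.82 L

35.8 L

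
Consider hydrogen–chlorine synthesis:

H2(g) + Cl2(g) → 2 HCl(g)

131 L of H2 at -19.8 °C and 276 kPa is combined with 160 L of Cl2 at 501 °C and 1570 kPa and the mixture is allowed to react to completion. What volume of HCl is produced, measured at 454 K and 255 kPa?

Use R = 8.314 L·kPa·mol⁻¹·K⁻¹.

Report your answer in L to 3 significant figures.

508 L

n(H2) = PV/RT = (276 × 131) / (8.314 × 253.35) = 17.17 mol
n(Cl2) = PV/RT = (1570 × 160) / (8.314 × 774.15) = 39.03 mol
For 17.17 mol H2, stoichiometry requires (1/1) × 17.17 = 17.17 mol Cl2; 39.03 mol is available, so H2 is limiting.
n(HCl) = (2/1) × 17.17 = 34.34 mol
V(HCl) = nRT/P = 34.34 × 8.314 × 454 / 255 = 508.3 L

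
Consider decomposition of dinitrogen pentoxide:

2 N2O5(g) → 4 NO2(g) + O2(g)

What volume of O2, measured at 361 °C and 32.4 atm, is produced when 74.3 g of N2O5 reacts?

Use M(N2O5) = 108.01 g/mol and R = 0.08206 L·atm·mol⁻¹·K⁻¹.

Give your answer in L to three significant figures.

n(N2O5) = 74.30 / 108.01 = 0.6879 mol
n(O2) = (1/2) × 0.6879 = 0.3439 mol
V = nRT/P = 0.3439 × 0.08206 × 634.15 / 32.4 = 0.5523 L

0.552 L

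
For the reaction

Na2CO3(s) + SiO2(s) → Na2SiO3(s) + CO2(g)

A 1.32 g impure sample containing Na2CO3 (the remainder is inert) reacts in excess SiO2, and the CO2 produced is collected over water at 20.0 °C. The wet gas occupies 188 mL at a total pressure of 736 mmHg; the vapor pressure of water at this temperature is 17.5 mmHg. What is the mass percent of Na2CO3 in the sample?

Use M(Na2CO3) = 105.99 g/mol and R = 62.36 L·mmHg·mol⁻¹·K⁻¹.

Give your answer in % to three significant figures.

P(CO2) = 736 − 17.5 = 718.5 mmHg
n(CO2) = PV/RT = (718.5 × 0.1880) / (62.36 × 293.15) = 0.007389 mol
n(Na2CO3) = (1/1) × 0.007389 = 0.007389 mol
m(Na2CO3) = 0.007389 × 105.99 = 0.7832 g
%Na2CO3 = 0.7832 / 1.32 × 100 = 59.33%

59.3 %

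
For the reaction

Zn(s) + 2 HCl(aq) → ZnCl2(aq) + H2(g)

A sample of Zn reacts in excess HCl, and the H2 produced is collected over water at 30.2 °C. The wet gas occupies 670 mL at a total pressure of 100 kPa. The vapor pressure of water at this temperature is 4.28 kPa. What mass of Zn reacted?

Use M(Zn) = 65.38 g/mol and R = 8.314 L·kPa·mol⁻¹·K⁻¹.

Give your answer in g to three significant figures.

P(H2) = 100 − 4.28 = 95.72 kPa
n(H2) = PV/RT = (95.72 × 0.6700) / (8.314 × 303.35) = 0.02543 mol
n(Zn) = (1/1) × 0.02543 = 0.02543 mol
m(Zn) = 0.02543 × 65.38 = 1.663 g

1.66 g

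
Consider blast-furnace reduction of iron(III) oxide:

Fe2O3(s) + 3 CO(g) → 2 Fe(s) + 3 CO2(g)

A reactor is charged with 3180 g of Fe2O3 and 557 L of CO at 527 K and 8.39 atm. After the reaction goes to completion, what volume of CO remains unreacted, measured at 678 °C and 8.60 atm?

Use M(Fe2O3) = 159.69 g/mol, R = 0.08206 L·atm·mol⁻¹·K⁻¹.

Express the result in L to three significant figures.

n(Fe2O3) = 3180 / 159.69 = 19.91 mol
n(CO) = PV/RT = (8.39 × 557) / (0.08206 × 527) = 108.1 mol
For 19.91 mol Fe2O3, stoichiometry requires (3/1) × 19.91 = 59.73 mol CO; 108.1 mol is available, so Fe2O3 is limiting.
n(CO) consumed = (3/1) × 19.91 = 59.73 mol; remaining = 108.1 − 59.73 = 48.37 mol
V(CO) = nRT/P = 48.37 × 0.08206 × 951.15 / 8.60 = 439.0 L

439 L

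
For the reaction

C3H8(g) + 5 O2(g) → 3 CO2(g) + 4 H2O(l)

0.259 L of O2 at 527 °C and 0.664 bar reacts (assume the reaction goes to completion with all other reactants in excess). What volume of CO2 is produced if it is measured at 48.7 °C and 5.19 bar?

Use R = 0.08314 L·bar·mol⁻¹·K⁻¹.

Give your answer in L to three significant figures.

0.00800 L

n(O2) = PV/RT = (0.664 × 0.259) / (0.08314 × 800.15) = 0.002585 mol
n(CO2) = (3/5) × 0.002585 = 0.001551 mol
V = nRT/P = 0.001551 × 0.08314 × 321.85 / 5.19 = 0.007997 L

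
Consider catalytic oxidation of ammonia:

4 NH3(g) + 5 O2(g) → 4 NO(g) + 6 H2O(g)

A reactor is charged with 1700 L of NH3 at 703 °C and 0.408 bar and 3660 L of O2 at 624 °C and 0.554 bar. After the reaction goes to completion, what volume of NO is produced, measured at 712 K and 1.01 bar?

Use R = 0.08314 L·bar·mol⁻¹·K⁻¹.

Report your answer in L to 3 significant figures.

n(NH3) = PV/RT = (0.408 × 1700) / (0.08314 × 976.15) = 8.546 mol
n(O2) = PV/RT = (0.554 × 3660) / (0.08314 × 897.15) = 27.18 mol
For 8.546 mol NH3, stoichiometry requires (5/4) × 8.546 = 10.68 mol O2; 27.18 mol is available, so NH3 is limiting.
n(NO) = (4/4) × 8.546 = 8.546 mol
V(NO) = nRT/P = 8.546 × 0.08314 × 712 / 1.01 = 500.9 L

501 L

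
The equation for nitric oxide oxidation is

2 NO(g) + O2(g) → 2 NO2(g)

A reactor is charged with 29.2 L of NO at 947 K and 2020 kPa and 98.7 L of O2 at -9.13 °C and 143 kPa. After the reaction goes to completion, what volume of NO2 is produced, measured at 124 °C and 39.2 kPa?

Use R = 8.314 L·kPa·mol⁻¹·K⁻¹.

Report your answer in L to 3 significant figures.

n(NO) = PV/RT = (2020 × 29.2) / (8.314 × 947) = 7.492 mol
n(O2) = PV/RT = (143 × 98.7) / (8.314 × 264.02) = 6.430 mol
For 7.492 mol NO, stoichiometry requires (1/2) × 7.492 = 3.746 mol O2; 6.430 mol is available, so NO is limiting.
n(NO2) = (2/2) × 7.492 = 7.492 mol
V(NO2) = nRT/P = 7.492 × 8.314 × 397.15 / 39.2 = 631.1 L

631 L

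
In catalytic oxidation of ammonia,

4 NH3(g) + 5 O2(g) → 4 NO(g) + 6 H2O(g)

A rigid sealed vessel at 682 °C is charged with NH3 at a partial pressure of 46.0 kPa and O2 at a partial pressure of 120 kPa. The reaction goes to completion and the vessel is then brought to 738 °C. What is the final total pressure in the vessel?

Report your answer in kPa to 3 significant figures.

Because the vessel is rigid and T is held at 682 °C, work the stoichiometry in partial pressures (P_i = n_iRT/V).
P(O2) required for 46.0 kPa of NH3 = (5/4) × 46.0 = 57.50 kPa; available 120 kPa, so NH3 is limiting.
P(O2) remaining = 120 − (5/4) × 46.0 = 62.50 kPa
P(gaseous products) = (4+6)/4 × 46.0 = 115.0 kPa
P_total at 682 °C = 62.50 + 115.0 = 177.5 kPa
Scaling to 738 °C: P = 177.5 × 1011.15/955.15 = 187.9 kPa

188 kPa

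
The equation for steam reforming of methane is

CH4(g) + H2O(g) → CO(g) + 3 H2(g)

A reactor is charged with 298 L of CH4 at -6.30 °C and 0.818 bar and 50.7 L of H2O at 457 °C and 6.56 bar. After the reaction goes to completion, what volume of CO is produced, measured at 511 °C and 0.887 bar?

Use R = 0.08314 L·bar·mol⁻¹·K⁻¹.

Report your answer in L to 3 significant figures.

n(CH4) = PV/RT = (0.818 × 298) / (0.08314 × 266.85) = 10.99 mol
n(H2O) = PV/RT = (6.56 × 50.7) / (0.08314 × 730.15) = 5.479 mol
For 10.99 mol CH4, stoichiometry requires (1/1) × 10.99 = 10.99 mol H2O; 5.479 mol is available, so H2O is limiting.
n(CO) = (1/1) × 5.479 = 5.479 mol
V(CO) = nRT/P = 5.479 × 0.08314 × 784.15 / 0.887 = 402.7 L

403 L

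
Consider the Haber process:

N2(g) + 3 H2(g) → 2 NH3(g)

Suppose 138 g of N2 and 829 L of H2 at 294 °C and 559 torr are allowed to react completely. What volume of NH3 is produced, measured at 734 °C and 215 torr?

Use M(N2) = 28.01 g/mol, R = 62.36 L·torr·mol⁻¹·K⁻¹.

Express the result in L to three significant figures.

2550 L

n(N2) = 138 / 28.01 = 4.927 mol
n(H2) = PV/RT = (559 × 829) / (62.36 × 567.15) = 13.10 mol
For 4.927 mol N2, stoichiometry requires (3/1) × 4.927 = 14.78 mol H2; 13.10 mol is available, so H2 is limiting.
n(NH3) = (2/3) × 13.10 = 8.733 mol
V(NH3) = nRT/P = 8.733 × 62.36 × 1007.15 / 215 = 2551 L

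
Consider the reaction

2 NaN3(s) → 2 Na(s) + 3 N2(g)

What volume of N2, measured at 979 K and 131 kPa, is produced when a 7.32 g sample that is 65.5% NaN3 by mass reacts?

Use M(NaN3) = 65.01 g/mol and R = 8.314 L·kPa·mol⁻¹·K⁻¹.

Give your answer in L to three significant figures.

6.87 L

mass of NaN3 = 7.32 × 65.5/100 = 4.795 g
n(NaN3) = 4.795 / 65.01 = 0.07376 mol
n(N2) = (3/2) × 0.07376 = 0.1106 mol
V = nRT/P = 0.1106 × 8.314 × 979 / 131 = 6.872 L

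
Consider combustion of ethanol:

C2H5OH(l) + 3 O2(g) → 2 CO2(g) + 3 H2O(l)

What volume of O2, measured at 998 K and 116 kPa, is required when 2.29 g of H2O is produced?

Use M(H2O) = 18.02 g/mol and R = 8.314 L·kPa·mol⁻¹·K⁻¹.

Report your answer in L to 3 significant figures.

9.09 L

n(H2O) = 2.290 / 18.02 = 0.1271 mol
n(O2) = (3/3) × 0.1271 = 0.1271 mol
V = nRT/P = 0.1271 × 8.314 × 998 / 116 = 9.091 L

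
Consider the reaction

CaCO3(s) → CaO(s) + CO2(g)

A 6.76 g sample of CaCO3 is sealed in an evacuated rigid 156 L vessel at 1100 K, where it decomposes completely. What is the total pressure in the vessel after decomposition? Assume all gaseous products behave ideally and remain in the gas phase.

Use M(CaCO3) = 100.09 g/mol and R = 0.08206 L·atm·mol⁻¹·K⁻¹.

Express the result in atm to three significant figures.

0.0391 atm

n(CaCO3) = 6.76 / 100.09 = 0.06754 mol
n(gas produced) = (1/1) × 0.06754 = 0.06754 mol
P = nRT/V = 0.06754 × 0.08206 × 1100 / 156 = 0.03908 atm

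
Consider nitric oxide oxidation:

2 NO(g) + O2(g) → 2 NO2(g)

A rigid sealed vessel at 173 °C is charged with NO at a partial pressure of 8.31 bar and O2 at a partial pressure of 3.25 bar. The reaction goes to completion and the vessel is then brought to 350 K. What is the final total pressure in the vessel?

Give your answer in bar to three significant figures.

With V and T fixed, P_i ∝ n_i, so the mole ratios apply directly to partial pressures at 173 °C.
P(O2) required for 8.31 bar of NO = (1/2) × 8.31 = 4.155 bar; available 3.25 bar, so O2 is limiting.
P(NO) remaining = 8.31 − (2/1) × 3.25 = 1.810 bar
P(gaseous products) = (2)/1 × 3.25 = 6.500 bar
P_total at 173 °C = 1.810 + 6.500 = 8.310 bar
Scaling to 350 K: P = 8.310 × 350/446.15 = 6.519 bar

6.52 bar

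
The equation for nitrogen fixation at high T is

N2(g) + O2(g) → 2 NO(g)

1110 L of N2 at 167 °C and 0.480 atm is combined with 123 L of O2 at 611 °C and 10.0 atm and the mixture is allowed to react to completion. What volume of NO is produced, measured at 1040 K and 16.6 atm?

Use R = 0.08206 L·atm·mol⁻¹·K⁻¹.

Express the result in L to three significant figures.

n(N2) = PV/RT = (0.480 × 1110) / (0.08206 × 440.15) = 14.75 mol
n(O2) = PV/RT = (10.0 × 123) / (0.08206 × 884.15) = 16.95 mol
For 14.75 mol N2, stoichiometry requires (1/1) × 14.75 = 14.75 mol O2; 16.95 mol is available, so N2 is limiting.
n(NO) = (2/1) × 14.75 = 29.50 mol
V(NO) = nRT/P = 29.50 × 0.08206 × 1040 / 16.6 = 151.7 L

152 L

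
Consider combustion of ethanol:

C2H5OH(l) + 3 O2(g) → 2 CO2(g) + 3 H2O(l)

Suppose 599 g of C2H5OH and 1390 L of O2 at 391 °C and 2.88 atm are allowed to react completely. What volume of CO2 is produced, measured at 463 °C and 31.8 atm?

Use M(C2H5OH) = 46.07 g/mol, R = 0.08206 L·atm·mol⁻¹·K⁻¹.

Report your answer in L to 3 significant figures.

n(C2H5OH) = 599 / 46.07 = 13.00 mol
n(O2) = PV/RT = (2.88 × 1390) / (0.08206 × 664.15) = 73.45 mol
For 13.00 mol C2H5OH, stoichiometry requires (3/1) × 13.00 = 39.00 mol O2; 73.45 mol is available, so C2H5OH is limiting.
n(CO2) = (2/1) × 13.00 = 26.00 mol
V(CO2) = nRT/P = 26.00 × 0.08206 × 736.15 / 31.8 = 49.39 L

49.4 L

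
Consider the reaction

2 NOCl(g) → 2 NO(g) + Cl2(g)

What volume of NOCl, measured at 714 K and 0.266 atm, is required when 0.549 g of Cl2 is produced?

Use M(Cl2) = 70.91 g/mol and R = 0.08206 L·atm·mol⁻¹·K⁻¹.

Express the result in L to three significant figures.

3.41 L

n(Cl2) = 0.5490 / 70.91 = 0.007742 mol
n(NOCl) = (2/1) × 0.007742 = 0.01548 mol
V = nRT/P = 0.01548 × 0.08206 × 714 / 0.266 = 3.410 L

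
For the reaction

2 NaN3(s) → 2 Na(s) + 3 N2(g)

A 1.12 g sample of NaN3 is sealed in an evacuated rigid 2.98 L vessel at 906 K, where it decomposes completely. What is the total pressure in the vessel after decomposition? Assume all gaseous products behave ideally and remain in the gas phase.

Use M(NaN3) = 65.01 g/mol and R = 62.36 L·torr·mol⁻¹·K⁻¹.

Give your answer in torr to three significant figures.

n(NaN3) = 1.12 / 65.01 = 0.01723 mol
n(gas produced) = (3/2) × 0.01723 = 0.02584 mol
P = nRT/V = 0.02584 × 62.36 × 906 / 2.98 = 489.9 torr

490 torr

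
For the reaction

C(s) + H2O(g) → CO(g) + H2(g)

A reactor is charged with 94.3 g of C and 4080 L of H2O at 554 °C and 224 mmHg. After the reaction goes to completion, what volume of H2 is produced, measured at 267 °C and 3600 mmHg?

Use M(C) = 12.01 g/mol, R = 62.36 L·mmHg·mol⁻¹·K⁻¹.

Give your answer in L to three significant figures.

n(C) = 94.3 / 12.01 = 7.852 mol
n(H2O) = PV/RT = (224 × 4080) / (62.36 × 827.15) = 17.72 mol
For 7.852 mol C, stoichiometry requires (1/1) × 7.852 = 7.852 mol H2O; 17.72 mol is available, so C is limiting.
n(H2) = (1/1) × 7.852 = 7.852 mol
V(H2) = nRT/P = 7.852 × 62.36 × 540.15 / 3600 = 73.47 L

73.5 L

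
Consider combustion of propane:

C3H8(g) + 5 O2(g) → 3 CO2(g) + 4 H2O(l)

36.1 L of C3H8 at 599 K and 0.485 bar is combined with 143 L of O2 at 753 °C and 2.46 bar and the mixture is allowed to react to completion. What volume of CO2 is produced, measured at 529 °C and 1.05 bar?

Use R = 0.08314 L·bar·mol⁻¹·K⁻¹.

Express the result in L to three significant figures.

67.0 L

n(C3H8) = PV/RT = (0.485 × 36.1) / (0.08314 × 599) = 0.3516 mol
n(O2) = PV/RT = (2.46 × 143) / (0.08314 × 1026.15) = 4.123 mol
For 0.3516 mol C3H8, stoichiometry requires (5/1) × 0.3516 = 1.758 mol O2; 4.123 mol is available, so C3H8 is limiting.
n(CO2) = (3/1) × 0.3516 = 1.055 mol
V(CO2) = nRT/P = 1.055 × 0.08314 × 802.15 / 1.05 = 67.01 L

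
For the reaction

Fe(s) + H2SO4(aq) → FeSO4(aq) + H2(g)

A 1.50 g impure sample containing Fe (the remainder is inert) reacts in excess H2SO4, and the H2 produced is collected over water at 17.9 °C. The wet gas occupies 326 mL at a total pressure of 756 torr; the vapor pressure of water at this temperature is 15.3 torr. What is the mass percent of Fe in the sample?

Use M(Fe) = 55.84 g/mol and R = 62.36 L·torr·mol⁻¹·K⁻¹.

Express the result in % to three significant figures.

49.5 %

P(H2) = 756 − 15.3 = 740.7 torr
n(H2) = PV/RT = (740.7 × 0.3260) / (62.36 × 291.05) = 0.01330 mol
n(Fe) = (1/1) × 0.01330 = 0.01330 mol
m(Fe) = 0.01330 × 55.84 = 0.7427 g
%Fe = 0.7427 / 1.50 × 100 = 49.51%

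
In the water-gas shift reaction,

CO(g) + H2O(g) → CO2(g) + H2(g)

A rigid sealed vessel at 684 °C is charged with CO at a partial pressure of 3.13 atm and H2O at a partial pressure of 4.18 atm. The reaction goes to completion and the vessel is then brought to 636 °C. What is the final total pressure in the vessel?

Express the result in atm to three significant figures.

At constant V, partial pressures at 684 °C are proportional to moles, so apply stoichiometry directly to pressures.
P(H2O) required for 3.13 atm of CO = (1/1) × 3.13 = 3.130 atm; available 4.18 atm, so CO is limiting.
P(H2O) remaining = 4.18 − (1/1) × 3.13 = 1.050 atm
P(gaseous products) = (1+1)/1 × 3.13 = 6.260 atm
P_total at 684 °C = 1.050 + 6.260 = 7.310 atm
Scaling to 636 °C: P = 7.310 × 909.15/957.15 = 6.943 atm

6.94 atm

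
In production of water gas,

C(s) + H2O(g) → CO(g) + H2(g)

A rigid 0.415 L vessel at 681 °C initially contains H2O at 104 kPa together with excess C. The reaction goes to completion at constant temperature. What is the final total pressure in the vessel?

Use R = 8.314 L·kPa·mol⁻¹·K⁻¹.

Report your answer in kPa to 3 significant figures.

Since T and V are fixed, P_final/P_initial = n_final/n_initial = 2/1.
P_final = (2/1) × 104 = 208.0 kPa

208 kPa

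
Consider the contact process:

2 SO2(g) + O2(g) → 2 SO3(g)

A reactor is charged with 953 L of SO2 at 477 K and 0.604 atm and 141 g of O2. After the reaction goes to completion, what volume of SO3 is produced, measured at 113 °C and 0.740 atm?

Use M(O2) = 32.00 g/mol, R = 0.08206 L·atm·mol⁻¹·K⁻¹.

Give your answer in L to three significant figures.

n(SO2) = PV/RT = (0.604 × 953) / (0.08206 × 477) = 14.71 mol
n(O2) = 141 / 32.00 = 4.406 mol
For 14.71 mol SO2, stoichiometry requires (1/2) × 14.71 = 7.355 mol O2; 4.406 mol is available, so O2 is limiting.
n(SO3) = (2/1) × 4.406 = 8.812 mol
V(SO3) = nRT/P = 8.812 × 0.08206 × 386.15 / 0.740 = 377.3 L

377 L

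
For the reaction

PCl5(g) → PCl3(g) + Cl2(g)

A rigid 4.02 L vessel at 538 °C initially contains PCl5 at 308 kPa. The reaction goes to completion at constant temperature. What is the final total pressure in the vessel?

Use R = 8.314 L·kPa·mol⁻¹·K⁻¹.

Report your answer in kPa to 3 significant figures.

Rigid vessel, constant T ⇒ P scales with total gas moles (1 → 2).
P_final = (2/1) × 308 = 616.0 kPa

616 kPa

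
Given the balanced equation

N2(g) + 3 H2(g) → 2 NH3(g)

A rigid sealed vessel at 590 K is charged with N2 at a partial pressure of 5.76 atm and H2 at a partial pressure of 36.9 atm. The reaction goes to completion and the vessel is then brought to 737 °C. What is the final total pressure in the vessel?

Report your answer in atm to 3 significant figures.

Because the vessel is rigid and T is held at 590 K, work the stoichiometry in partial pressures (P_i = n_iRT/V).
P(H2) required for 5.76 atm of N2 = (3/1) × 5.76 = 17.28 atm; available 36.9 atm, so N2 is limiting.
P(H2) remaining = 36.9 − (3/1) × 5.76 = 19.62 atm
P(gaseous products) = (2)/1 × 5.76 = 11.52 atm
P_total at 590 K = 19.62 + 11.52 = 31.14 atm
Scaling to 737 °C: P = 31.14 × 1010.15/590 = 53.32 atm

53.3 atm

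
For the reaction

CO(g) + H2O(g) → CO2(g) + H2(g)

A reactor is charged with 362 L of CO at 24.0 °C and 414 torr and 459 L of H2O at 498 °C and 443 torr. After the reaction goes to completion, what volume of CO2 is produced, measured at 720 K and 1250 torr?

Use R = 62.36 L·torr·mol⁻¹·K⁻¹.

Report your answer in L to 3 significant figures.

n(CO) = PV/RT = (414 × 362) / (62.36 × 297.15) = 8.088 mol
n(H2O) = PV/RT = (443 × 459) / (62.36 × 771.15) = 4.228 mol
For 8.088 mol CO, stoichiometry requires (1/1) × 8.088 = 8.088 mol H2O; 4.228 mol is available, so H2O is limiting.
n(CO2) = (1/1) × 4.228 = 4.228 mol
V(CO2) = nRT/P = 4.228 × 62.36 × 720 / 1250 = 151.9 L

152 L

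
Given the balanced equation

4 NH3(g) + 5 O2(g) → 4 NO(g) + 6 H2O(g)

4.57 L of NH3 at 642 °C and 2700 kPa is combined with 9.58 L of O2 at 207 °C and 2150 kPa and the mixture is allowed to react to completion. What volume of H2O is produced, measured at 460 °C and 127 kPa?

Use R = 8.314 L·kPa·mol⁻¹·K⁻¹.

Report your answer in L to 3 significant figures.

117 L

n(NH3) = PV/RT = (2700 × 4.57) / (8.314 × 915.15) = 1.622 mol
n(O2) = PV/RT = (2150 × 9.58) / (8.314 × 480.15) = 5.160 mol
For 1.622 mol NH3, stoichiometry requires (5/4) × 1.622 = 2.028 mol O2; 5.160 mol is available, so NH3 is limiting.
n(H2O) = (6/4) × 1.622 = 2.433 mol
V(H2O) = nRT/P = 2.433 × 8.314 × 733.15 / 127 = 116.8 L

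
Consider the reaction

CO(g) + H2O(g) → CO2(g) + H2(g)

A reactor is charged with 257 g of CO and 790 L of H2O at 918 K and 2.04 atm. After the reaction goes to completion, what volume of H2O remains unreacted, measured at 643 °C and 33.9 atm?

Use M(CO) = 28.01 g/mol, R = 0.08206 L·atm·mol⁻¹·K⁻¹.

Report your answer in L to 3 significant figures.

n(CO) = 257 / 28.01 = 9.175 mol
n(H2O) = PV/RT = (2.04 × 790) / (0.08206 × 918) = 21.39 mol
For 9.175 mol CO, stoichiometry requires (1/1) × 9.175 = 9.175 mol H2O; 21.39 mol is available, so CO is limiting.
n(H2O) consumed = (1/1) × 9.175 = 9.175 mol; remaining = 21.39 − 9.175 = 12.21 mol
V(H2O) = nRT/P = 12.21 × 0.08206 × 916.15 / 33.9 = 27.08 L

27.1 L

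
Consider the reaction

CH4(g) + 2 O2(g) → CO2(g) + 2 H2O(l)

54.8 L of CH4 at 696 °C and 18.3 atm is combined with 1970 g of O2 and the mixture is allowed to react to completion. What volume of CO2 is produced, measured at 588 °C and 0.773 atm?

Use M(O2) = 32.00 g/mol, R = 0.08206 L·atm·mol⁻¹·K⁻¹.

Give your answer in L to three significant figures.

1150 L

n(CH4) = PV/RT = (18.3 × 54.8) / (0.08206 × 969.15) = 12.61 mol
n(O2) = 1970 / 32.00 = 61.56 mol
For 12.61 mol CH4, stoichiometry requires (2/1) × 12.61 = 25.22 mol O2; 61.56 mol is available, so CH4 is limiting.
n(CO2) = (1/1) × 12.61 = 12.61 mol
V(CO2) = nRT/P = 12.61 × 0.08206 × 861.15 / 0.773 = 1153 L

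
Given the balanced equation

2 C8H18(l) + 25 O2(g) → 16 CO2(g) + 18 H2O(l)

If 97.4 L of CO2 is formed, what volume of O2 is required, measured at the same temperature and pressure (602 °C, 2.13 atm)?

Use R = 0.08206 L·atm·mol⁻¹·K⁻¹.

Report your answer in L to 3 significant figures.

At constant T and P, gas volumes are in the mole ratio: V(O2) = (25/16) × 97.4 = 152.2 L

152 L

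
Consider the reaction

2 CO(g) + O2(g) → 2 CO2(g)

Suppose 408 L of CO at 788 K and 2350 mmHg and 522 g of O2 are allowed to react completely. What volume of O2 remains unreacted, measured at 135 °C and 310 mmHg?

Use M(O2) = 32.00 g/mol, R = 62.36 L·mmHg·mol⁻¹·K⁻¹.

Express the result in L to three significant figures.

n(CO) = PV/RT = (2350 × 408) / (62.36 × 788) = 19.51 mol
n(O2) = 522 / 32.00 = 16.31 mol
For 19.51 mol CO, stoichiometry requires (1/2) × 19.51 = 9.755 mol O2; 16.31 mol is available, so CO is limiting.
n(O2) consumed = (1/2) × 19.51 = 9.755 mol; remaining = 16.31 − 9.755 = 6.555 mol
V(O2) = nRT/P = 6.555 × 62.36 × 408.15 / 310 = 538.2 L

538 L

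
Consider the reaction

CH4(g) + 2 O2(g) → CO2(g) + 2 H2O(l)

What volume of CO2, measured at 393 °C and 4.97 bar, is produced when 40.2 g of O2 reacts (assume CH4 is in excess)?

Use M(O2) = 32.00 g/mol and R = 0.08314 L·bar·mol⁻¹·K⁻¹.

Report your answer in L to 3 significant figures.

n(O2) = 40.20 / 32.00 = 1.256 mol
n(CO2) = (1/2) × 1.256 = 0.6280 mol
V = nRT/P = 0.6280 × 0.08314 × 666.15 / 4.97 = 6.998 L

7.00 L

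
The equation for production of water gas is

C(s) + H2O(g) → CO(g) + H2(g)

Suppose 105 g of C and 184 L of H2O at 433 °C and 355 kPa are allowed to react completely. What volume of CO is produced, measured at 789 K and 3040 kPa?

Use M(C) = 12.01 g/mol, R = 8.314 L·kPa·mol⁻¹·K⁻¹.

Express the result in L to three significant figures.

n(C) = 105 / 12.01 = 8.743 mol
n(H2O) = PV/RT = (355 × 184) / (8.314 × 706.15) = 11.13 mol
For 8.743 mol C, stoichiometry requires (1/1) × 8.743 = 8.743 mol H2O; 11.13 mol is available, so C is limiting.
n(CO) = (1/1) × 8.743 = 8.743 mol
V(CO) = nRT/P = 8.743 × 8.314 × 789 / 3040 = 18.87 L

18.9 L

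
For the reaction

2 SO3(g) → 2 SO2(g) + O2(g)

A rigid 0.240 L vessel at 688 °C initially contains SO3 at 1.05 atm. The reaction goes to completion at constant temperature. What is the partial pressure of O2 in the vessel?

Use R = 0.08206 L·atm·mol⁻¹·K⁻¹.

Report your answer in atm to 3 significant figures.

n(SO3)₀ = PV/RT = (1.05 × 0.240) / (0.08206 × 961.15) = 0.003195 mol
n(O2) = (1/2) × 0.003195 = 0.001597 mol
P(O2) = nRT/V = 0.001597 × 0.08206 × 961.15 / 0.240 = 0.5248 atm

0.525 atm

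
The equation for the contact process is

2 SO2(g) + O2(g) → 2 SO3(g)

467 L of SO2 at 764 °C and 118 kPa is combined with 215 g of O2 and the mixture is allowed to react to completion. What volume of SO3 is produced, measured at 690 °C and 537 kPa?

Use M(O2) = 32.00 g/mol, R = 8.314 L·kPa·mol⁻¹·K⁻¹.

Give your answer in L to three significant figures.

n(SO2) = PV/RT = (118 × 467) / (8.314 × 1037.15) = 6.391 mol
n(O2) = 215 / 32.00 = 6.719 mol
For 6.391 mol SO2, stoichiometry requires (1/2) × 6.391 = 3.196 mol O2; 6.719 mol is available, so SO2 is limiting.
n(SO3) = (2/2) × 6.391 = 6.391 mol
V(SO3) = nRT/P = 6.391 × 8.314 × 963.15 / 537 = 95.30 L

95.3 L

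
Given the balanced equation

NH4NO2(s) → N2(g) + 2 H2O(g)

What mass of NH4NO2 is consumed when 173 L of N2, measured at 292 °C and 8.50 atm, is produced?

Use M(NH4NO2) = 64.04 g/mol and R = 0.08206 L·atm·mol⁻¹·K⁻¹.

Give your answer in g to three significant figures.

n(N2) = PV/RT = (8.50 × 173) / (0.08206 × 565.15) = 31.71 mol
n(NH4NO2) = (1/1) × 31.71 = 31.71 mol
m(NH4NO2) = 31.71 × 64.04 = 2031 g

2030 g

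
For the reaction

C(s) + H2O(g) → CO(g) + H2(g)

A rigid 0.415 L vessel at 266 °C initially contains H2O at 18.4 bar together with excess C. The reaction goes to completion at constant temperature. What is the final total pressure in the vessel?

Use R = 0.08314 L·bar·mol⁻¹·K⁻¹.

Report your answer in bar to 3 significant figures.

Rigid vessel, constant T ⇒ P scales with total gas moles (1 → 2).
P_final = (2/1) × 18.4 = 36.80 bar

36.8 bar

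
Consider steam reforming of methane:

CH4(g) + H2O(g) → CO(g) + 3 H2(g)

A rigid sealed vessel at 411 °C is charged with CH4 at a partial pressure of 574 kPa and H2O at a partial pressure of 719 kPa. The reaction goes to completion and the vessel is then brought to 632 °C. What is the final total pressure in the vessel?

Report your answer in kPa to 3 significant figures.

3230 kPa

At constant V, partial pressures at 411 °C are proportional to moles, so apply stoichiometry directly to pressures.
P(H2O) required for 574 kPa of CH4 = (1/1) × 574 = 574.0 kPa; available 719 kPa, so CH4 is limiting.
P(H2O) remaining = 719 − (1/1) × 574 = 145.0 kPa
P(gaseous products) = (1+3)/1 × 574 = 2296 kPa
P_total at 411 °C = 145.0 + 2296 = 2441 kPa
Scaling to 632 °C: P = 2441 × 905.15/684.15 = 3230 kPa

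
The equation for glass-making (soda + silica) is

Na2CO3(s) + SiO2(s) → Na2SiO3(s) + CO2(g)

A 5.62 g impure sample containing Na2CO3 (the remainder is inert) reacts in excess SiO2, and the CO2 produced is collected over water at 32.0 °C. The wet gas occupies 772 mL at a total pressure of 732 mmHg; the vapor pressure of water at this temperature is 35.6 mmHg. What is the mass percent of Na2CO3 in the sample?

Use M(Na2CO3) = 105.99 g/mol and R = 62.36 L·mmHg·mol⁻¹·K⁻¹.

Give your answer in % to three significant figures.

P(CO2) = 732 − 35.6 = 696.4 mmHg
n(CO2) = PV/RT = (696.4 × 0.7720) / (62.36 × 305.15) = 0.02825 mol
n(Na2CO3) = (1/1) × 0.02825 = 0.02825 mol
m(Na2CO3) = 0.02825 × 105.99 = 2.994 g
%Na2CO3 = 2.994 / 5.62 × 100 = 53.27%

53.3 %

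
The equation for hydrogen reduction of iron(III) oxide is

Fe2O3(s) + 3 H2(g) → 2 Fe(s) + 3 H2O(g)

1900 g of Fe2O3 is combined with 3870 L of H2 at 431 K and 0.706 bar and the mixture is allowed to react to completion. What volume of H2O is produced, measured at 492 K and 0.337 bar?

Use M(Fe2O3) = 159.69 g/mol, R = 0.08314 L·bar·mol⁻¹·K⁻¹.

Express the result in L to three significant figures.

n(Fe2O3) = 1900 / 159.69 = 11.90 mol
n(H2) = PV/RT = (0.706 × 3870) / (0.08314 × 431) = 76.25 mol
For 11.90 mol Fe2O3, stoichiometry requires (3/1) × 11.90 = 35.70 mol H2; 76.25 mol is available, so Fe2O3 is limiting.
n(H2O) = (3/1) × 11.90 = 35.70 mol
V(H2O) = nRT/P = 35.70 × 0.08314 × 492 / 0.337 = 4333 L

4330 L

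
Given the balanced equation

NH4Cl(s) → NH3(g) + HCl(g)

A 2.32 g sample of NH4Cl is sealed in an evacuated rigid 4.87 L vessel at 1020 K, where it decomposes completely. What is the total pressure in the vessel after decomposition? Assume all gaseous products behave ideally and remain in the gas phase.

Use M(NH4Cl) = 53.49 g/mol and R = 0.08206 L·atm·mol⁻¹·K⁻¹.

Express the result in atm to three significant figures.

1.49 atm

n(NH4Cl) = 2.32 / 53.49 = 0.04337 mol
n(gas produced) = (2/1) × 0.04337 = 0.08674 mol
P = nRT/V = 0.08674 × 0.08206 × 1020 / 4.87 = 1.491 atm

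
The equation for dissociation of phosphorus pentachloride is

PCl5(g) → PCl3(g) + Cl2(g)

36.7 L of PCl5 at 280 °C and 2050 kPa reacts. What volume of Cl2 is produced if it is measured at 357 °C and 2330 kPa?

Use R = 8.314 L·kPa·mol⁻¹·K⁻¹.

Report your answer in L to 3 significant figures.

36.8 L

n(PCl5) = PV/RT = (2050 × 36.7) / (8.314 × 553.15) = 16.36 mol
n(Cl2) = (1/1) × 16.36 = 16.36 mol
V = nRT/P = 16.36 × 8.314 × 630.15 / 2330 = 36.79 L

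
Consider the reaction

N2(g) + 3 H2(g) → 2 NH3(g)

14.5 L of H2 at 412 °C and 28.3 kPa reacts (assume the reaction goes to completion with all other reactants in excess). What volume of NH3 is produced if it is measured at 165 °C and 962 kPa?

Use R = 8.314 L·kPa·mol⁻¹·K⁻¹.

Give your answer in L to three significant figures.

0.182 L

n(H2) = PV/RT = (28.3 × 14.5) / (8.314 × 685.15) = 0.07204 mol
n(NH3) = (2/3) × 0.07204 = 0.04803 mol
V = nRT/P = 0.04803 × 8.314 × 438.15 / 962 = 0.1819 L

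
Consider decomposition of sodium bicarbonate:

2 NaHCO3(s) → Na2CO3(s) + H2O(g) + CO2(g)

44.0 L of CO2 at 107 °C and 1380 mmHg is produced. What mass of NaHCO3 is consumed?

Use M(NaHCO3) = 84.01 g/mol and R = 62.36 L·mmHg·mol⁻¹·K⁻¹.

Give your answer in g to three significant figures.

n(CO2) = PV/RT = (1380 × 44.0) / (62.36 × 380.15) = 2.561 mol
n(NaHCO3) = (2/1) × 2.561 = 5.122 mol
m(NaHCO3) = 5.122 × 84.01 = 430.3 g

430 g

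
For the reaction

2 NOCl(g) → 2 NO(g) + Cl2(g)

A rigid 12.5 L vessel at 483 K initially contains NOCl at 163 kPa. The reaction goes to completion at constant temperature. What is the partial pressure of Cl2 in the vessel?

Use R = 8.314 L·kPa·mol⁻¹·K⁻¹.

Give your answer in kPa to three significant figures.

n(NOCl)₀ = PV/RT = (163 × 12.5) / (8.314 × 483) = 0.5074 mol
n(Cl2) = (1/2) × 0.5074 = 0.2537 mol
P(Cl2) = nRT/V = 0.2537 × 8.314 × 483 / 12.5 = 81.50 kPa

81.5 kPa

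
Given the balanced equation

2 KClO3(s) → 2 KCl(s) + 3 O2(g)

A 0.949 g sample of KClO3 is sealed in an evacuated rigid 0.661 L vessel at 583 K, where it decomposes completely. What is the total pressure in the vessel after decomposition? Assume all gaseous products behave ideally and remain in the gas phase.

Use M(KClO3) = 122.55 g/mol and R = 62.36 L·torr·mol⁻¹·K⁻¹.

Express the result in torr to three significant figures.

639 torr

n(KClO3) = 0.949 / 122.55 = 0.007744 mol
n(gas produced) = (3/2) × 0.007744 = 0.01162 mol
P = nRT/V = 0.01162 × 62.36 × 583 / 0.661 = 639.1 torr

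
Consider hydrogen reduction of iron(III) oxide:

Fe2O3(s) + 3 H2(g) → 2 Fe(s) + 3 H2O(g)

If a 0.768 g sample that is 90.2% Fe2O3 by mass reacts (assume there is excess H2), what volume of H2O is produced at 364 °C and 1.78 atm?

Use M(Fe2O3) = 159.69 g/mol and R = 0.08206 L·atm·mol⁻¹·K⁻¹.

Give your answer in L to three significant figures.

0.382 L

mass of Fe2O3 = 0.768 × 90.2/100 = 0.6927 g
n(Fe2O3) = 0.6927 / 159.69 = 0.004338 mol
n(H2O) = (3/1) × 0.004338 = 0.01301 mol
V = nRT/P = 0.01301 × 0.08206 × 637.15 / 1.78 = 0.3821 L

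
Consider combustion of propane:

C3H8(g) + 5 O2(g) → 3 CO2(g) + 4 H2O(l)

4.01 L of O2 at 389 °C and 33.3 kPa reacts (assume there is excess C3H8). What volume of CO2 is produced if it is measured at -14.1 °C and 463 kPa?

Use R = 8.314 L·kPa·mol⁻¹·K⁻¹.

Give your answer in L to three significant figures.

n(O2) = PV/RT = (33.3 × 4.01) / (8.314 × 662.15) = 0.02426 mol
n(CO2) = (3/5) × 0.02426 = 0.01456 mol
V = nRT/P = 0.01456 × 8.314 × 259.05 / 463 = 0.06773 L

0.0677 L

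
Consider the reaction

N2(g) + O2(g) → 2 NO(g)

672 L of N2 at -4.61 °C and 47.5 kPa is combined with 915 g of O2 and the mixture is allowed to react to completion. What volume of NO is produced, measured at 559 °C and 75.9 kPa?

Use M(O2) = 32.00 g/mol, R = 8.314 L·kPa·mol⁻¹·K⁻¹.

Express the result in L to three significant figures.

2610 L

n(N2) = PV/RT = (47.5 × 672) / (8.314 × 268.54) = 14.30 mol
n(O2) = 915 / 32.00 = 28.59 mol
For 14.30 mol N2, stoichiometry requires (1/1) × 14.30 = 14.30 mol O2; 28.59 mol is available, so N2 is limiting.
n(NO) = (2/1) × 14.30 = 28.60 mol
V(NO) = nRT/P = 28.60 × 8.314 × 832.15 / 75.9 = 2607 L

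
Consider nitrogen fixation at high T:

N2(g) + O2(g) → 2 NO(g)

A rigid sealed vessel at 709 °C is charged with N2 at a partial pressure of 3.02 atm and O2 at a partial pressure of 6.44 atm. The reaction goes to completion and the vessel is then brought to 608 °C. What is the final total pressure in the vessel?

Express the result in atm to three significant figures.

At constant V, partial pressures at 709 °C are proportional to moles, so apply stoichiometry directly to pressures.
P(O2) required for 3.02 atm of N2 = (1/1) × 3.02 = 3.020 atm; available 6.44 atm, so N2 is limiting.
P(O2) remaining = 6.44 − (1/1) × 3.02 = 3.420 atm
P(gaseous products) = (2)/1 × 3.02 = 6.040 atm
P_total at 709 °C = 3.420 + 6.040 = 9.460 atm
Scaling to 608 °C: P = 9.460 × 881.15/982.15 = 8.487 atm

8.49 atm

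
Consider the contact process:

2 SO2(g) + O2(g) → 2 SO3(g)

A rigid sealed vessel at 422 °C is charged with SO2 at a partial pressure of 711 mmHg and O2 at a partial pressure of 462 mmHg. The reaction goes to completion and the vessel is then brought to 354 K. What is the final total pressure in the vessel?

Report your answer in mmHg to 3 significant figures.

Because the vessel is rigid and T is held at 422 °C, work the stoichiometry in partial pressures (P_i = n_iRT/V).
P(O2) required for 711 mmHg of SO2 = (1/2) × 711 = 355.5 mmHg; available 462 mmHg, so SO2 is limiting.
P(O2) remaining = 462 − (1/2) × 711 = 106.5 mmHg
P(gaseous products) = (2)/2 × 711 = 711.0 mmHg
P_total at 422 °C = 106.5 + 711.0 = 817.5 mmHg
Scaling to 354 K: P = 817.5 × 354/695.15 = 416.3 mmHg

416 mmHg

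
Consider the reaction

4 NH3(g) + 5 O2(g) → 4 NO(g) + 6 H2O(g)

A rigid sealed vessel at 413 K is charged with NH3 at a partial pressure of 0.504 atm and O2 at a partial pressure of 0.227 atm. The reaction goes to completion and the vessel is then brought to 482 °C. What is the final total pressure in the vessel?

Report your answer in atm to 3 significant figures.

At constant V, partial pressures at 413 K are proportional to moles, so apply stoichiometry directly to pressures.
P(O2) required for 0.504 atm of NH3 = (5/4) × 0.504 = 0.6300 atm; available 0.227 atm, so O2 is limiting.
P(NH3) remaining = 0.504 − (4/5) × 0.227 = 0.3224 atm
P(gaseous products) = (4+6)/5 × 0.227 = 0.4540 atm
P_total at 413 K = 0.3224 + 0.4540 = 0.7764 atm
Scaling to 482 °C: P = 0.7764 × 755.15/413 = 1.420 atm

1.42 atm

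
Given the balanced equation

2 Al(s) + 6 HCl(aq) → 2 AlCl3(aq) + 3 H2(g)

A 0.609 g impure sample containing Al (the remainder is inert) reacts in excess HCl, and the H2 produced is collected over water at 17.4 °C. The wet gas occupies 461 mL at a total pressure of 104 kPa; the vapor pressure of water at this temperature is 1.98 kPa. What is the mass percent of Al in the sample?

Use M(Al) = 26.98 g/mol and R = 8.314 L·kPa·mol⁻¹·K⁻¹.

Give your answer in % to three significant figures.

P(H2) = 104 − 1.98 = 102.0 kPa
n(H2) = PV/RT = (102.0 × 0.4610) / (8.314 × 290.55) = 0.01947 mol
n(Al) = (2/3) × 0.01947 = 0.01298 mol
m(Al) = 0.01298 × 26.98 = 0.3502 g
%Al = 0.3502 / 0.609 × 100 = 57.50%

57.5 %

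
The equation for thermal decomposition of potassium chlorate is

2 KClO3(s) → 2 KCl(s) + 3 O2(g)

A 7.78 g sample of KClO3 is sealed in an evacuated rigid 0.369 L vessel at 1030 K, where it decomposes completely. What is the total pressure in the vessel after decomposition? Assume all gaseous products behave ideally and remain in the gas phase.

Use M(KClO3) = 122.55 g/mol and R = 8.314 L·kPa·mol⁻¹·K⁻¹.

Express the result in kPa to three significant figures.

n(KClO3) = 7.78 / 122.55 = 0.06348 mol
n(gas produced) = (3/2) × 0.06348 = 0.09522 mol
P = nRT/V = 0.09522 × 8.314 × 1030 / 0.369 = 2210 kPa

2210 kPa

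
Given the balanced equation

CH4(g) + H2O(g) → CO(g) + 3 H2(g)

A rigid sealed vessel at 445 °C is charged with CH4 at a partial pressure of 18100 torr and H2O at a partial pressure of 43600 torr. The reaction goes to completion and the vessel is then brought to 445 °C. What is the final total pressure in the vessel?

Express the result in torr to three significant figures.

97900 torr

Because the vessel is rigid and T is held at 445 °C, work the stoichiometry in partial pressures (P_i = n_iRT/V).
P(H2O) required for 18100 torr of CH4 = (1/1) × 18100 = 18100 torr; available 43600 torr, so CH4 is limiting.
P(H2O) remaining = 43600 − (1/1) × 18100 = 25500 torr
P(gaseous products) = (1+3)/1 × 18100 = 72400 torr
P_total at 445 °C = 25500 + 72400 = 97900 torr
Scaling to 445 °C: P = 97900 × 718.15/718.15 = 97900 torr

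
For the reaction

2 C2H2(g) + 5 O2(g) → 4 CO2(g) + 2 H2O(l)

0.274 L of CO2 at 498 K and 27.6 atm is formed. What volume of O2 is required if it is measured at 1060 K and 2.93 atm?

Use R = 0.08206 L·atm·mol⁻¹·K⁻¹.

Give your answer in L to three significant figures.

6.87 L

n(CO2) = PV/RT = (27.6 × 0.274) / (0.08206 × 498) = 0.1851 mol
n(O2) = (5/4) × 0.1851 = 0.2314 mol
V = nRT/P = 0.2314 × 0.08206 × 1060 / 2.93 = 6.870 L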